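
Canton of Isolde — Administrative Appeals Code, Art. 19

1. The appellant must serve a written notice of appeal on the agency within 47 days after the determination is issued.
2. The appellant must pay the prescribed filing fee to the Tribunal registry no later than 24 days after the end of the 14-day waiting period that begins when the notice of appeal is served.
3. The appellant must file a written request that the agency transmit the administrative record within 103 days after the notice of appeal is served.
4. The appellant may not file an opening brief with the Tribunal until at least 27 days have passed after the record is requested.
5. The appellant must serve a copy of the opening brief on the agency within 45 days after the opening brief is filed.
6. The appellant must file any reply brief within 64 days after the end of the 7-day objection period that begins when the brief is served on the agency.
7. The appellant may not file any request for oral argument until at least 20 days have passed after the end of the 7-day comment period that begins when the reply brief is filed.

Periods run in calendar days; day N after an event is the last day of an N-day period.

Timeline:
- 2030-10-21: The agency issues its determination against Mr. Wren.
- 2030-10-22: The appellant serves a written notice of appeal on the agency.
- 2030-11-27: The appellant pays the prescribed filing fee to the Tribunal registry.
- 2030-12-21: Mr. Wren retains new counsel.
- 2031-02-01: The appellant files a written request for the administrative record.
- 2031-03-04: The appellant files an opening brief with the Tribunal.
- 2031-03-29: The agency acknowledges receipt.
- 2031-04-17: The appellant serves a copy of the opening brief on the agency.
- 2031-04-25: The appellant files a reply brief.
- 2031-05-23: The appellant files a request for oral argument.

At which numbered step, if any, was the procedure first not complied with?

None — every step was satisfied

(1) due by 2030-10-21 + 47 days = 2030-12-07; completed 2030-10-22, before the deadline.
(2) due by 2030-11-05 + 24 days = 2030-11-29; completed 2030-11-27, before the deadline.
(3) due by 2030-10-22 + 103 days = 2031-02-02; done 2031-02-01 — timely.
(4) permitted from 2031-02-01 + 27 days = 2031-02-28 onward; 2031-03-04 is on or after that date.
(5) due by 2031-03-04 + 45 days = 2031-04-18; done 2031-04-17 — timely.
(6) due by 2031-04-24 + 64 days = 2031-06-27; completed 2031-04-25, before the deadline.
(7) permitted from 2031-05-02 + 20 days = 2031-05-22 onward; done 2031-05-23, after the minimum wait.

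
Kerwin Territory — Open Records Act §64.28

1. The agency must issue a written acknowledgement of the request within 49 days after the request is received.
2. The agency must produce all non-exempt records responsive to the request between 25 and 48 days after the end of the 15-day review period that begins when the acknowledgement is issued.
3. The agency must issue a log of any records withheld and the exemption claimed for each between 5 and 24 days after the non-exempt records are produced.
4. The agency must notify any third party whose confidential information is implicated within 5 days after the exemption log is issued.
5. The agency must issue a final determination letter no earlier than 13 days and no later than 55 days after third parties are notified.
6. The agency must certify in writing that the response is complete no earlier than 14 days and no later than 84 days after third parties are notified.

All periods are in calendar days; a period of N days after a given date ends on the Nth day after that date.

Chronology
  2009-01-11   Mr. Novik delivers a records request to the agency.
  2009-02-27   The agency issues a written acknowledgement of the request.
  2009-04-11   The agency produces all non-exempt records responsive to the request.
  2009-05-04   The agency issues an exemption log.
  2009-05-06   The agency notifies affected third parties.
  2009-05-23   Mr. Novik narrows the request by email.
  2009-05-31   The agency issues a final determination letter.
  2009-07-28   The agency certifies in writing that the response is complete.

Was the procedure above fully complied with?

(1) due by 2009-01-11 + 49 days = 2009-03-01; 2009-02-27 is within that limit.
(2) the permitted window runs from 2009-03-14 + 25 = 2009-04-08 to 2009-03-14 + 48 = 2009-05-01; 2009-04-11 falls inside that range.
(3) the permitted window runs from 2009-04-11 + 5 = 2009-04-16 to 2009-04-11 + 24 = 2009-05-05; done 2009-05-04, which is between those dates.
(4) due by 2009-05-04 + 5 days = 2009-05-09; 2009-05-06 is within that limit.
(5) the permitted window runs from 2009-05-06 + 13 = 2009-05-19 to 2009-05-06 + 55 = 2009-06-30; done 2009-05-31 — within the window.
(6) the permitted window runs from 2009-05-06 + 14 = 2009-05-20 to 2009-05-06 + 84 = 2009-07-29; done 2009-07-28, which is between those dates.

Yes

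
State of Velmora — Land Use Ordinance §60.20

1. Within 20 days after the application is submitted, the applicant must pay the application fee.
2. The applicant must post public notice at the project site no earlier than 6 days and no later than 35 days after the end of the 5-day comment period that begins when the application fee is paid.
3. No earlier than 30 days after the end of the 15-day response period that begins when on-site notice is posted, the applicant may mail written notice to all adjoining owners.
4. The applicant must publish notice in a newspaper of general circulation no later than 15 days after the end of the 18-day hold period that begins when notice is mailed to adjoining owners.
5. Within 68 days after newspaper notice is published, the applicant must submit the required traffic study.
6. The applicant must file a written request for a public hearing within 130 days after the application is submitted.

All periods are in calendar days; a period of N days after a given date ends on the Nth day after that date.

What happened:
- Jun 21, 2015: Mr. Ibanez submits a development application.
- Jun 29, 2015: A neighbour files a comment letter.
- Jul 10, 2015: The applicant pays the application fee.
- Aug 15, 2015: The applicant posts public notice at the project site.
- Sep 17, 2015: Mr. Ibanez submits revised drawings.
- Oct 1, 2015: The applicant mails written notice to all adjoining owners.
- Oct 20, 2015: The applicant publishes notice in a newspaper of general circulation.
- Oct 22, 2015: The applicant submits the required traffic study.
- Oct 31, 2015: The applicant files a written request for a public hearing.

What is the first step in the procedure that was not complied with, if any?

Step 1 — counting 20 days from Jun 21, 2015 (when the application is submitted) gives a deadline of Jul 11, 2015; done Jul 10, 2015 — timely.
Step 2 — 6 and 35 days from Jul 15, 2015 (end of the 5-day comment period, which began when the application fee is paid on Jul 10, 2015) are Jul 21, 2015 and Aug 19, 2015 respectively; Aug 15, 2015 falls inside that range.
Step 3 — must wait 30 days from Aug 30, 2015 (end of the 15-day response period, which began when on-site notice is posted on Aug 15, 2015), so not before Sep 29, 2015; Oct 1, 2015 is on or after that date.
Step 4 — counting 15 days from Oct 19, 2015 (end of the 18-day hold period, which began when notice is mailed to adjoining owners on Oct 1, 2015) gives a deadline of Nov 3, 2015; Oct 20, 2015 is within that limit.
Step 5 — counting 68 days from Oct 20, 2015 (when newspaper notice is published) gives a deadline of Dec 27, 2015; done Oct 22, 2015 — timely.
Step 6 — counting 130 days from Jun 21, 2015 (when the application is submitted) gives a deadline of Oct 29, 2015; not done until Oct 31, 2015, 2 days after the deadline.
No need to go further; step 6 was not satisfied.

Step 6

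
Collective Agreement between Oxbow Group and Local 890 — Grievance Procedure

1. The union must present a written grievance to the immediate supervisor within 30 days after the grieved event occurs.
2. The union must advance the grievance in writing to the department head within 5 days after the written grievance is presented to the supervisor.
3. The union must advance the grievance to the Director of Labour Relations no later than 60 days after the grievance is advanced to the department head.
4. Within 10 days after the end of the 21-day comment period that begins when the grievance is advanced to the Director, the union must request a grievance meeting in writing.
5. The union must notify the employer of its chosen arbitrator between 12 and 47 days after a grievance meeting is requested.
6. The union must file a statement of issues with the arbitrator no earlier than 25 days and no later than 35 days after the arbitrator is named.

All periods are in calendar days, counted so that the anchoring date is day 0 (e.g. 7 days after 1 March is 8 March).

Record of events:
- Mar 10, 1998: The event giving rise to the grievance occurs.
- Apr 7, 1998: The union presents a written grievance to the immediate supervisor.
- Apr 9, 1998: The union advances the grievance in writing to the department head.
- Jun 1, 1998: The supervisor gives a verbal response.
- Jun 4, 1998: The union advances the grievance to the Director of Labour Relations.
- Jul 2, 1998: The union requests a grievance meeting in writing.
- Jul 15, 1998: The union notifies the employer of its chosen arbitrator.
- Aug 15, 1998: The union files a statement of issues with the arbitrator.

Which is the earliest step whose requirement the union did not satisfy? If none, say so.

Step 1: 30 days after Mar 10, 1998 (when the grieved event occurs) is Apr 9, 1998; done Apr 7, 1998 — timely.
Step 2: 5 days after Apr 7, 1998 (when the written grievance is presented to the supervisor) is Apr 12, 1998; Apr 9, 1998 is within that limit.
Step 3: 60 days after Apr 9, 1998 (when the grievance is advanced to the department head) is Jun 8, 1998; Jun 4, 1998 is within that limit.
Step 4: 10 days after Jun 25, 1998 (end of the 21-day comment period, which began when the grievance is advanced to the Director on Jun 4, 1998) is Jul 5, 1998; done Jul 2, 1998 — timely.
Step 5: the window is 12–47 days after Jul 2, 1998 (when a grievance meeting is requested), so Jul 14, 1998 through Aug 18, 1998; done Jul 15, 1998 — within the window.
Step 6: the window is 25–35 days after Jul 15, 1998 (when the arbitrator is named), so Aug 9, 1998 through Aug 19, 1998; done Aug 15, 1998 — within the window.

None — every step was satisfied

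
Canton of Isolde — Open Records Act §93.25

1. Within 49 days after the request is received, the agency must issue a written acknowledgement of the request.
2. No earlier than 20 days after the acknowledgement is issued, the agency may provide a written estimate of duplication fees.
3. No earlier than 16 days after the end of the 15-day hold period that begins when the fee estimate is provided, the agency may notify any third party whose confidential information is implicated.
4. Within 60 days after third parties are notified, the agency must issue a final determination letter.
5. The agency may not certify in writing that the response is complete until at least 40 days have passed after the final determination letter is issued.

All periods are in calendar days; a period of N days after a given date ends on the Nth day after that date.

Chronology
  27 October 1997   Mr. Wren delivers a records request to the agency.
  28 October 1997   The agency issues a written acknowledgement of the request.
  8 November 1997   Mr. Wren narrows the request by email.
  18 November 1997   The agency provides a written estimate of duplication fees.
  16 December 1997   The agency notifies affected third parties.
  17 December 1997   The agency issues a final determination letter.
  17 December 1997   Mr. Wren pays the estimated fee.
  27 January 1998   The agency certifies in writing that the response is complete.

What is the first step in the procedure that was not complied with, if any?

Step 3

Step 1: 49 days after 27 October 1997 (when the request is received) is 15 December 1997; done 28 October 1997 — timely.
Step 2: the earliest permitted date is 20 days after 28 October 1997 (when the acknowledgement is issued), i.e. 17 November 1997; 18 November 1997 is on or after that date.
Step 3: the earliest permitted date is 16 days after 3 December 1997 (end of the 15-day hold period, which began when the fee estimate is provided on 18 November 1997), i.e. 19 December 1997; done 16 December 1997 — 3 days too early.
The analysis stops there.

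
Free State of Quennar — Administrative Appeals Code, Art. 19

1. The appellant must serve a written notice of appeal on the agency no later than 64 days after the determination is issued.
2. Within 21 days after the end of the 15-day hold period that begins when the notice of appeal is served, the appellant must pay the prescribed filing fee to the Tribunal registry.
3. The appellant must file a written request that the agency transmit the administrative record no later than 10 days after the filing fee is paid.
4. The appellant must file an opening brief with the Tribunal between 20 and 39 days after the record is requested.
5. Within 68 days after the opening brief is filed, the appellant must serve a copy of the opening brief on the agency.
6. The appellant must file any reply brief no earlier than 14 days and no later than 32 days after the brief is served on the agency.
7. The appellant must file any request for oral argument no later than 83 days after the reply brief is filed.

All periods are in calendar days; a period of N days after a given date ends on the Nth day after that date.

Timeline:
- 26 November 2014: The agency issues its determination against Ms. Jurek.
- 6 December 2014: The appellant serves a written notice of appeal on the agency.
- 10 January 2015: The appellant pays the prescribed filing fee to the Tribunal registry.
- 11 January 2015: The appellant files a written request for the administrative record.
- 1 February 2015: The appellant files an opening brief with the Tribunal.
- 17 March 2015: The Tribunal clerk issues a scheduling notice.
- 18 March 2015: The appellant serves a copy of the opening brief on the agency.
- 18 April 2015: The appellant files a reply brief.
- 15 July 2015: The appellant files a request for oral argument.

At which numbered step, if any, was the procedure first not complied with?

Step 7

Step 1: 64 days after 26 November 2014 (when the determination is issued) is 29 January 2015; done 6 December 2014 — timely.
Step 2: 21 days after 21 December 2014 (end of the 15-day hold period, which began when the notice of appeal is served on 6 December 2014) is 11 January 2015; done 10 January 2015 — timely.
Step 3: 10 days after 10 January 2015 (when the filing fee is paid) is 20 January 2015; 11 January 2015 is within that limit.
Step 4: the window is 20–39 days after 11 January 2015 (when the record is requested), so 31 January 2015 through 19 February 2015; done 1 February 2015 — within the window.
Step 5: 68 days after 1 February 2015 (when the opening brief is filed) is 10 April 2015; 18 March 2015 is within that limit.
Step 6: the window is 14–32 days after 18 March 2015 (when the brief is served on the agency), so 1 April 2015 through 19 April 2015; 18 April 2015 falls inside that range.
Step 7: 83 days after 18 April 2015 (when the reply brief is filed) is 10 July 2015; done 15 July 2015 — 5 days late.
The procedure was therefore not followed at step 7.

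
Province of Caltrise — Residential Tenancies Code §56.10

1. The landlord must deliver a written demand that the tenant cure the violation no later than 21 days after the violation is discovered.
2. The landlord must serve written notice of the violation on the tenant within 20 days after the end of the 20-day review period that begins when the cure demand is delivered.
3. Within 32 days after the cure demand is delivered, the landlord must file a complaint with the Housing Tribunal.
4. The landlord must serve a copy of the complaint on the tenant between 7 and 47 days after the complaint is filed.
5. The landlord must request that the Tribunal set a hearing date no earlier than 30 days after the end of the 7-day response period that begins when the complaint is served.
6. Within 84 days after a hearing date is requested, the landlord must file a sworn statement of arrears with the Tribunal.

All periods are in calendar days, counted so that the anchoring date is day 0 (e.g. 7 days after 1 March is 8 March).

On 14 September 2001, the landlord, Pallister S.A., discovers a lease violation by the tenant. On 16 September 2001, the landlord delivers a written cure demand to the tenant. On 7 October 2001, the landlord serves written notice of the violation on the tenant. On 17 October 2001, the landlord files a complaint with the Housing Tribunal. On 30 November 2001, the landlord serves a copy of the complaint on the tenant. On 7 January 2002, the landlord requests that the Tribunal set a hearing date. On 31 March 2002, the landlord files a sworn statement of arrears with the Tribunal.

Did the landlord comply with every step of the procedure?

Yes

Step 1: 21 days after 14 September 2001 (when the violation is discovered) is 5 October 2001; done 16 September 2001 — timely.
Step 2: 20 days after 6 October 2001 (end of the 20-day review period, which began when the cure demand is delivered on 16 September 2001) is 26 October 2001; 7 October 2001 is within that limit.
Step 3: 32 days after 16 September 2001 (when the cure demand is delivered) is 18 October 2001; completed 17 October 2001, before the deadline.
Step 4: the window is 7–47 days after 17 October 2001 (when the complaint is filed), so 24 October 2001 through 3 December 2001; 30 November 2001 falls inside that range.
Step 5: the earliest permitted date is 30 days after 7 December 2001 (end of the 7-day response period, which began when the complaint is served on 30 November 2001), i.e. 6 January 2002; done 7 January 2002, after the minimum wait.
Step 6: 84 days after 7 January 2002 (when a hearing date is requested) is 1 April 2002; 31 March 2002 is within that limit.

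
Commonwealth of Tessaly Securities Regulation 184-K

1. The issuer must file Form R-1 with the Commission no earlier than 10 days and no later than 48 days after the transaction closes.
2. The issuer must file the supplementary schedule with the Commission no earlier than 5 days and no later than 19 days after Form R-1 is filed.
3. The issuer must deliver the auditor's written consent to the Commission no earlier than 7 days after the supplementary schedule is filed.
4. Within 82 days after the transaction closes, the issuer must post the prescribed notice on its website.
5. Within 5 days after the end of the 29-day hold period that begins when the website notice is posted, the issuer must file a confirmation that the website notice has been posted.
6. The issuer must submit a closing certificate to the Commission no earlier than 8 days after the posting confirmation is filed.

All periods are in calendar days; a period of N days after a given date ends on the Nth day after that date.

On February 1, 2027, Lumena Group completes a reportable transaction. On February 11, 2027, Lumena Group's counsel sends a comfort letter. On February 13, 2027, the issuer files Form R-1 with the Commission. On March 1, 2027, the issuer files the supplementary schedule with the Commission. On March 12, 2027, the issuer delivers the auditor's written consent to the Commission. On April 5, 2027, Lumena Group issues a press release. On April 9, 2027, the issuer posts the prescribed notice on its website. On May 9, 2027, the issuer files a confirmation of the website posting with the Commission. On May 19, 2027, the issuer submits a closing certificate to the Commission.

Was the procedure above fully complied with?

(1) the permitted window runs from February 1, 2027 + 10 = February 11, 2027 to February 1, 2027 + 48 = March 21, 2027; February 13, 2027 falls inside that range.
(2) the permitted window runs from February 13, 2027 + 5 = February 18, 2027 to February 13, 2027 + 19 = March 4, 2027; done March 1, 2027, which is between those dates.
(3) permitted from March 1, 2027 + 7 days = March 8, 2027 onward; March 12, 2027 is on or after that date.
(4) due by February 1, 2027 + 82 days = April 24, 2027; done April 9, 2027 — timely.
(5) due by May 8, 2027 + 5 days = May 13, 2027; completed May 9, 2027, before the deadline.
(6) permitted from May 9, 2027 + 8 days = May 17, 2027 onward; May 19, 2027 is on or after that date.

Yes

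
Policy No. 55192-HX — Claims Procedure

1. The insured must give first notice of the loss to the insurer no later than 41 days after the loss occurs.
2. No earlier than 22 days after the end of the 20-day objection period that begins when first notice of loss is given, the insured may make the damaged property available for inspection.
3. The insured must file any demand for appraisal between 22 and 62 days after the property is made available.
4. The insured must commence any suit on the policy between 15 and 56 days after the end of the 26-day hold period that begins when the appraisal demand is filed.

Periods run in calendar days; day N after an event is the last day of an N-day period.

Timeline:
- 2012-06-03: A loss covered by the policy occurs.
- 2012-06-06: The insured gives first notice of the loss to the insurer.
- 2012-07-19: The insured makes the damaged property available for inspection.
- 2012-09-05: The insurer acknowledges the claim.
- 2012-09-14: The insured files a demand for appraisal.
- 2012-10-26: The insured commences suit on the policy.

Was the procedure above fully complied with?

Yes

Step 1 — counting 41 days from 2012-06-03 (when the loss occurs) gives a deadline of 2012-07-14; completed 2012-06-06, before the deadline.
Step 2 — must wait 22 days from 2012-06-26 (end of the 20-day objection period, which began when first notice of loss is given on 2012-06-06), so not before 2012-07-18; done 2012-07-19, after the minimum wait.
Step 3 — 22 and 62 days from 2012-07-19 (when the property is made available) are 2012-08-10 and 2012-09-19 respectively; done 2012-09-14, which is between those dates.
Step 4 — 15 and 56 days from 2012-10-10 (end of the 26-day hold period, which began when the appraisal demand is filed on 2012-09-14) are 2012-10-25 and 2012-12-05 respectively; done 2012-10-26, which is between those dates.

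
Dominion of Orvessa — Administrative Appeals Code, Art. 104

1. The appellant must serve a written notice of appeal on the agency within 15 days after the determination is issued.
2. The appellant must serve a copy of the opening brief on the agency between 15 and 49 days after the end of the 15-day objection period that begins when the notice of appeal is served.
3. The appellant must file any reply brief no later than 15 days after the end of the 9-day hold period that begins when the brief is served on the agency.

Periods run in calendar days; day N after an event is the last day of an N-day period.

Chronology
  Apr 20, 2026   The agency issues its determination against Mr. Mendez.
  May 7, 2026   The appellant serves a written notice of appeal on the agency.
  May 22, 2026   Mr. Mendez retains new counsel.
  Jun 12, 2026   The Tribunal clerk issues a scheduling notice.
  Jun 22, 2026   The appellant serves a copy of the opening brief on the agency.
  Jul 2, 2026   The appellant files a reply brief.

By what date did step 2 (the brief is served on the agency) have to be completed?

The notice of appeal is served on May 7, 2026; the 15-day objection period therefore ends May 22, 2026, and step 2 runs from that date. The window is 15–49 days after May 22, 2026; it closes on Jul 10, 2026.

Jul 10, 2026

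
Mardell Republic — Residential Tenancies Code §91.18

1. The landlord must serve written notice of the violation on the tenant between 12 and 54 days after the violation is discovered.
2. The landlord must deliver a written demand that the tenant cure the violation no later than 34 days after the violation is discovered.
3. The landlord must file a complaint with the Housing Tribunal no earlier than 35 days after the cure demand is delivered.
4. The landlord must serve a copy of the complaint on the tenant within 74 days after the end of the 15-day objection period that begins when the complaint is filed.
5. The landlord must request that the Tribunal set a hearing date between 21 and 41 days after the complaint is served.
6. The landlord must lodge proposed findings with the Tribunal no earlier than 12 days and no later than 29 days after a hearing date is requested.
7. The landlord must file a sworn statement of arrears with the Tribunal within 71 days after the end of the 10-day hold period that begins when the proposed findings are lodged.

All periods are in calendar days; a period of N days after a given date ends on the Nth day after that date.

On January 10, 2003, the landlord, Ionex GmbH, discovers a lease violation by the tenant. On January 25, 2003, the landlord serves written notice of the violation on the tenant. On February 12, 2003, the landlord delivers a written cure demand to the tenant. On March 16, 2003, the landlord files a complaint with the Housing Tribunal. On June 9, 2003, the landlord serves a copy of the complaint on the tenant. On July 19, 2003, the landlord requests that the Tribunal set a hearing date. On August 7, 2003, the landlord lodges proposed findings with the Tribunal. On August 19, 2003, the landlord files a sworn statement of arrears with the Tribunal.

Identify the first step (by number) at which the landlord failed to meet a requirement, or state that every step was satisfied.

Step 3

Step 1: the window is 12–54 days after January 10, 2003 (when the violation is discovered), so January 22, 2003 through March 5, 2003; January 25, 2003 falls inside that range.
Step 2: 34 days after January 10, 2003 (when the violation is discovered) is February 13, 2003; completed February 12, 2003, before the deadline.
Step 3: the earliest permitted date is 35 days after February 12, 2003 (when the cure demand is delivered), i.e. March 19, 2003; acted on March 16, 2003, 3 days prematurely.
The analysis stops there.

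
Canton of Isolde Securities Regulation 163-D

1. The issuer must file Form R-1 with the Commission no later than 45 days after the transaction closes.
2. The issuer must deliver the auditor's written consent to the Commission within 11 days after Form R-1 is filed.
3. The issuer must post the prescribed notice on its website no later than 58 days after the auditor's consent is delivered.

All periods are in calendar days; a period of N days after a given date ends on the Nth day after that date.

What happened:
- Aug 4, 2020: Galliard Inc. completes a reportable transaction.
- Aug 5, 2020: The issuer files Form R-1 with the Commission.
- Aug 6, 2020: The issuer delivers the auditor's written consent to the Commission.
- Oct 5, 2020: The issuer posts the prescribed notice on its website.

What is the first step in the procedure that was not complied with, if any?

Step 3

Step 1: 45 days after Aug 4, 2020 (when the transaction closes) is Sep 18, 2020; Aug 5, 2020 is within that limit.
Step 2: 11 days after Aug 5, 2020 (when Form R-1 is filed) is Aug 16, 2020; Aug 6, 2020 is within that limit.
Step 3: 58 days after Aug 6, 2020 (when the auditor's consent is delivered) is Oct 3, 2020; Oct 5, 2020 misses that deadline by 2 days.
The procedure was therefore not followed at step 3.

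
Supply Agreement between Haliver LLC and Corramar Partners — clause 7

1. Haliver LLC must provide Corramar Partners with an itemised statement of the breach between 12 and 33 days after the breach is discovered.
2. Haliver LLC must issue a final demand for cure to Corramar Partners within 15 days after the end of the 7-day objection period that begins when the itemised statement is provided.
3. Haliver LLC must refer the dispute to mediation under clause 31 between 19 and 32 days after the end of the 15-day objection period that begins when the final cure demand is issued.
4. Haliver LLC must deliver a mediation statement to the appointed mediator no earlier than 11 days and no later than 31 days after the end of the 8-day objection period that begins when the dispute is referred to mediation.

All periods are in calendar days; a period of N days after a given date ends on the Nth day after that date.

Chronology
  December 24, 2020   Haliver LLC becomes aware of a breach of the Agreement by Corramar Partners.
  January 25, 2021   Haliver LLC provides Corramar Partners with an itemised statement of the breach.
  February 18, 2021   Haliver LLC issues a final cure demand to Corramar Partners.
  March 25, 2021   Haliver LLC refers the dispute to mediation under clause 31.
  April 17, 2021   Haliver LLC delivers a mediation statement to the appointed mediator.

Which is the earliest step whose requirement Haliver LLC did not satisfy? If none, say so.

Step 1: the window is 12–33 days after December 24, 2020 (when the breach is discovered), so January 5, 2021 through January 26, 2021; done January 25, 2021 — within the window.
Step 2: 15 days after February 1, 2021 (end of the 7-day objection period, which began when the itemised statement is provided on January 25, 2021) is February 16, 2021; not done until February 18, 2021, 2 days after the deadline.
That is the first point of non-compliance.

Step 2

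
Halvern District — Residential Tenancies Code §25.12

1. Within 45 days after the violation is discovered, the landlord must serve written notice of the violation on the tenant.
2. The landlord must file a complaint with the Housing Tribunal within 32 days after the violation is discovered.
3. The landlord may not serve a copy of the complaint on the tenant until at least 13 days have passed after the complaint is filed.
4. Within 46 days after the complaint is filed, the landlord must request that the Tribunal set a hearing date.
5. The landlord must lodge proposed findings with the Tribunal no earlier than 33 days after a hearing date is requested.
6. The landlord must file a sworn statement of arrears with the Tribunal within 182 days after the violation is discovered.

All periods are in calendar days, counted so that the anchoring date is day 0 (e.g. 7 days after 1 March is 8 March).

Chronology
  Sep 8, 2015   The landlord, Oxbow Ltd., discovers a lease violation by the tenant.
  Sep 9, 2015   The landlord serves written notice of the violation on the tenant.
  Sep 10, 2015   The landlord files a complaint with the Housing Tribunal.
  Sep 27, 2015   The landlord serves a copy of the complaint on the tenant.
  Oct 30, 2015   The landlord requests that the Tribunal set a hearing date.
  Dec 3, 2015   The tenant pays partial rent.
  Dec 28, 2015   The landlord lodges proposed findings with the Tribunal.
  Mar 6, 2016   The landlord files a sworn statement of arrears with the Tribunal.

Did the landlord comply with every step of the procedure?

(1) due by Sep 8, 2015 + 45 days = Oct 23, 2015; done Sep 9, 2015 — timely.
(2) due by Sep 8, 2015 + 32 days = Oct 10, 2015; completed Sep 10, 2015, before the deadline.
(3) permitted from Sep 10, 2015 + 13 days = Sep 23, 2015 onward; done Sep 27, 2015, after the minimum wait.
(4) due by Sep 10, 2015 + 46 days = Oct 26, 2015; Oct 30, 2015 misses that deadline by 4 days.

No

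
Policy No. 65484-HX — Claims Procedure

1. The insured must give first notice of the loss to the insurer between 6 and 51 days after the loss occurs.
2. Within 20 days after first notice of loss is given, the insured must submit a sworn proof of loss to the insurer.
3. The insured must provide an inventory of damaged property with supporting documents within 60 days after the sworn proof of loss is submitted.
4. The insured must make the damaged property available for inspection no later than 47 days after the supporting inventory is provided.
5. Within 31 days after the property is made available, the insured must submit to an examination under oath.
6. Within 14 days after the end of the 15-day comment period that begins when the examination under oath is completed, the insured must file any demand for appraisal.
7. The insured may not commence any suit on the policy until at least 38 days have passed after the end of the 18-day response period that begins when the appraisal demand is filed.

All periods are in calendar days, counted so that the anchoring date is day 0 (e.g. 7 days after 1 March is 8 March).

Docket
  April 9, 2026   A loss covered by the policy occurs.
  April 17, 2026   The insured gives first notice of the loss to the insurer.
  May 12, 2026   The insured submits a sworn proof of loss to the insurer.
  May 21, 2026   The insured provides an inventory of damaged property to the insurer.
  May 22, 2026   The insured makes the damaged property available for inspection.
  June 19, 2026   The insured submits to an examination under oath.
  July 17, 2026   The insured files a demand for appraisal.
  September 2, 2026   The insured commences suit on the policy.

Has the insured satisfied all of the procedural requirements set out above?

No

Step 1 — 6 and 51 days from April 9, 2026 (when the loss occurs) are April 15, 2026 and May 30, 2026 respectively; done April 17, 2026 — within the window.
Step 2 — counting 20 days from April 17, 2026 (when first notice of loss is given) gives a deadline of May 7, 2026; not done until May 12, 2026, 5 days after the deadline.
That is the first point of non-compliance.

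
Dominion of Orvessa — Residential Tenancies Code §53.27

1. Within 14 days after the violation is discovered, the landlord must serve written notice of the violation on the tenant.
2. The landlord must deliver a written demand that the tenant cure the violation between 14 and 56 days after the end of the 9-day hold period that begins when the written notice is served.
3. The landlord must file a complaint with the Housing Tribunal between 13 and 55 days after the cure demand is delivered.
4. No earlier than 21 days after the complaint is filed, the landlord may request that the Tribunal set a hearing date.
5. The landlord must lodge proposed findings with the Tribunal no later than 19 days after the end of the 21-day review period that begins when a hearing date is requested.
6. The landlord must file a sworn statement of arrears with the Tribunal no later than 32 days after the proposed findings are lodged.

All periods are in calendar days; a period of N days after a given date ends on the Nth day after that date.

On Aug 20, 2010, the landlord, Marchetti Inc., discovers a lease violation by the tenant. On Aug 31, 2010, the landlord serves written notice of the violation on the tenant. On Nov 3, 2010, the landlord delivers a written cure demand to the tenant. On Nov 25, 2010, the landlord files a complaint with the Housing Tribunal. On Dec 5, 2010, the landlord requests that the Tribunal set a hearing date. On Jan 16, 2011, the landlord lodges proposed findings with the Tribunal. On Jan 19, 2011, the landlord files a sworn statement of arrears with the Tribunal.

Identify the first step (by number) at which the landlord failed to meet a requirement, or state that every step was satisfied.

Step 1 — counting 14 days from Aug 20, 2010 (when the violation is discovered) gives a deadline of Sep 3, 2010; completed Aug 31, 2010, before the deadline.
Step 2 — 14 and 56 days from Sep 9, 2010 (end of the 9-day hold period, which began when the written notice is served on Aug 31, 2010) are Sep 23, 2010 and Nov 4, 2010 respectively; done Nov 3, 2010 — within the window.
Step 3 — 13 and 55 days from Nov 3, 2010 (when the cure demand is delivered) are Nov 16, 2010 and Dec 28, 2010 respectively; done Nov 25, 2010 — within the window.
Step 4 — must wait 21 days from Nov 25, 2010 (when the complaint is filed), so not before Dec 16, 2010; acted on Dec 5, 2010, 11 days prematurely.

Step 4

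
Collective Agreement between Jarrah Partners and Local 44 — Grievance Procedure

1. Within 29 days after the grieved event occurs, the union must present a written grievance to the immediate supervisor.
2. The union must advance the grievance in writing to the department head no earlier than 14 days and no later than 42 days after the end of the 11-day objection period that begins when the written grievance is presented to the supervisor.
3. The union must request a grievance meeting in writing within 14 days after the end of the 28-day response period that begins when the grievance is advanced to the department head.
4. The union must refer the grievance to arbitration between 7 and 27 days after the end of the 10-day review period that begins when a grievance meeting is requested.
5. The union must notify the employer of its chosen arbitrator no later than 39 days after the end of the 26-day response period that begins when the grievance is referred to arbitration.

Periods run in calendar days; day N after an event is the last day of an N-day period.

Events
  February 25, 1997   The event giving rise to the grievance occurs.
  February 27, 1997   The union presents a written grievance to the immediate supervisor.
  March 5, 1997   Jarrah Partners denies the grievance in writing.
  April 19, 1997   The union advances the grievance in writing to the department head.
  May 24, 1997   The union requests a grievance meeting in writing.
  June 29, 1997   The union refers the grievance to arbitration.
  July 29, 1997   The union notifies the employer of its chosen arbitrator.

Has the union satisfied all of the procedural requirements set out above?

Yes

Step 1: 29 days after February 25, 1997 (when the grieved event occurs) is March 26, 1997; completed February 27, 1997, before the deadline.
Step 2: the window is 14–42 days after March 10, 1997 (end of the 11-day objection period, which began when the written grievance is presented to the supervisor on February 27, 1997), so March 24, 1997 through April 21, 1997; done April 19, 1997, which is between those dates.
Step 3: 14 days after May 17, 1997 (end of the 28-day response period, which began when the grievance is advanced to the department head on April 19, 1997) is May 31, 1997; May 24, 1997 is within that limit.
Step 4: the window is 7–27 days after June 3, 1997 (end of the 10-day review period, which began when a grievance meeting is requested on May 24, 1997), so June 10, 1997 through June 30, 1997; done June 29, 1997, which is between those dates.
Step 5: 39 days after July 25, 1997 (end of the 26-day response period, which began when the grievance is referred to arbitration on June 29, 1997) is September 2, 1997; done July 29, 1997 — timely.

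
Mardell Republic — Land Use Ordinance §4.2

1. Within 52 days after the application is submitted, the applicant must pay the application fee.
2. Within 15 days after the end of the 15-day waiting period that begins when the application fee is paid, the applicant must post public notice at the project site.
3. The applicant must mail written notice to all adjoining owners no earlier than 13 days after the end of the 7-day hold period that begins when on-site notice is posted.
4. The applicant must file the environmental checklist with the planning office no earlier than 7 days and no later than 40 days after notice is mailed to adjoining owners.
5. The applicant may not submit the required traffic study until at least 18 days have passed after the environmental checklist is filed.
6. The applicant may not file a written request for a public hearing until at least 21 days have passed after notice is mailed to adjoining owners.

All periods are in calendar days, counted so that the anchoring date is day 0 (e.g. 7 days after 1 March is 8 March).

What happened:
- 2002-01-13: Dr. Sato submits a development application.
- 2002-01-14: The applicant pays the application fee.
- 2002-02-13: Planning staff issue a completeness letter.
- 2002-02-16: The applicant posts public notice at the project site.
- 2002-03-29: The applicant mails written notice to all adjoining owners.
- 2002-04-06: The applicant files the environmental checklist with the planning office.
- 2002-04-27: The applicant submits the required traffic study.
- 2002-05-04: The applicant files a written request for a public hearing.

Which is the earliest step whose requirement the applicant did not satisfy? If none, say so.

Step 2

Step 1 — counting 52 days from 2002-01-13 (when the application is submitted) gives a deadline of 2002-03-06; done 2002-01-14 — timely.
Step 2 — counting 15 days from 2002-01-29 (end of the 15-day waiting period, which began when the application fee is paid on 2002-01-14) gives a deadline of 2002-02-13; not done until 2002-02-16, 3 days after the deadline.
No need to go further; step 2 was not satisfied.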